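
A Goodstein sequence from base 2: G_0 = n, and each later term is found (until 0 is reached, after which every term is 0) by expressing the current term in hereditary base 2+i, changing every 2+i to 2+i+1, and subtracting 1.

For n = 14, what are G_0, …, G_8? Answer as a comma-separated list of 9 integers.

[0] 14 ≡ 2^(2 + 1) + 2^2 + 2 (base 2). Lift 3: 111. −1: 110.
[1] 110 ≡ 3^(3 + 1) + 3^3 + 2 (base 3). Lift 4: 1282. −1: 1281.
[2] 1281 ≡ 4^(4 + 1) + 4^4 + 1 (base 4). Lift 5: 18751. −1: 18750.
[3] 18750 ≡ 5^(5 + 1) + 5^5 (base 5). Lift 6: 326592. −1: 326591.
[4] 326591 ≡ 6^(6 + 1) + 5·6^5 + 5·6^4 + 5·6^3 + 5·6^2 + 5·6 + 5 (base 6). Lift 7: 5862841. −1: 5862840.
[5] 5862840 ≡ 7^(7 + 1) + 5·7^5 + 5·7^4 + 5·7^3 + 5·7^2 + 5·7 + 4 (base 7). Lift 8: 134404972. −1: 134404971.
[6] 134404971 ≡ 8^(8 + 1) + 5·8^5 + 5·8^4 + 5·8^3 + 5·8^2 + 5·8 + 3 (base 8). Lift 9: 3487116549. −1: 3487116548.
[7] 3487116548 ≡ 9^(9 + 1) + 5·9^5 + 5·9^4 + 5·9^3 + 5·9^2 + 5·9 + 2 (base 9). Lift 10: 100000555552. −1: 100000555551.

14, 110, 1281, 18750, 326591, 5862840, 134404971, 3487116548, 100000555551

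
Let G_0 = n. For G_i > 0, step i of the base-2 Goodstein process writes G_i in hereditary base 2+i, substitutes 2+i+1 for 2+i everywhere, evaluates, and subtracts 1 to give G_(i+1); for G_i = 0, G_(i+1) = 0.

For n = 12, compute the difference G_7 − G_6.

(0) 12|_2 = 2^(2 + 1) + 2^2 ↦ 3^(3 + 1) + 3^3|_3 = 108 ⇒ 107
(1) 107|_3 = 3^(3 + 1) + 2·3^2 + 2·3 + 2 ↦ 4^(4 + 1) + 2·4^2 + 2·4 + 2|_4 = 1066 ⇒ 1065
(2) 1065|_4 = 4^(4 + 1) + 2·4^2 + 2·4 + 1 ↦ 5^(5 + 1) + 2·5^2 + 2·5 + 1|_5 = 15686 ⇒ 15685
(3) 15685|_5 = 5^(5 + 1) + 2·5^2 + 2·5 ↦ 6^(6 + 1) + 2·6^2 + 2·6|_6 = 280020 ⇒ 280019
(4) 280019|_6 = 6^(6 + 1) + 2·6^2 + 6 + 5 ↦ 7^(7 + 1) + 2·7^2 + 7 + 5|_7 = 5764911 ⇒ 5764910
(5) 5764910|_7 = 7^(7 + 1) + 2·7^2 + 7 + 4 ↦ 8^(8 + 1) + 2·8^2 + 8 + 4|_8 = 134217868 ⇒ 134217867
(6) 134217867|_8 = 8^(8 + 1) + 2·8^2 + 8 + 3 ↦ 9^(9 + 1) + 2·9^2 + 9 + 3|_9 = 3486784575 ⇒ 3486784574

3352566707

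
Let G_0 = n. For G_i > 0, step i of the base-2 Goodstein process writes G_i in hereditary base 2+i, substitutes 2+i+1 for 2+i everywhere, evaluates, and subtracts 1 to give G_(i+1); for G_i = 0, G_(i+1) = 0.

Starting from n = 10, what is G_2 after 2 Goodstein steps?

1025

base 2: 10 = 2^(2 + 1) + 2; at 3: 3^(3 + 1) + 3 = 84; next = 83
base 3: 83 = 3^(3 + 1) + 2; at 4: 4^(4 + 1) + 2 = 1026; next = 1025
base 4: 1025 = 4^(4 + 1) + 1; at 5: 5^(5 + 1) + 1 = 15626; next = 15625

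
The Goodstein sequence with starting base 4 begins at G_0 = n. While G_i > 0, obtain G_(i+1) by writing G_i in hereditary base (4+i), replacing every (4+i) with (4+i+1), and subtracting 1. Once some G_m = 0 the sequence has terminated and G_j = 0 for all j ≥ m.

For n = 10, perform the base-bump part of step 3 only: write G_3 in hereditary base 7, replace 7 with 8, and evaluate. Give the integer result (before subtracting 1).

10 —HB4→ 2·4 + 2 —bump→ 2·5 + 2 = 12 —(−1)→ 11
11 —HB5→ 2·5 + 1 —bump→ 2·6 + 1 = 13 —(−1)→ 12
12 —HB6→ 2·6 —bump→ 2·7 = 14 —(−1)→ 13
13 —HB7→ 7 + 6 —bump→ 8 + 6 = 14 —(−1)→ 13

14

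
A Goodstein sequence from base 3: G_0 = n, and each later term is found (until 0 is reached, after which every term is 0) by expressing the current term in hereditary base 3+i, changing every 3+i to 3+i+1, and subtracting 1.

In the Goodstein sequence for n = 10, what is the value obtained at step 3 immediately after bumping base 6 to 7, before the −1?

(0) 10|_3 = 3^2 + 1 ↦ 4^2 + 1|_4 = 17 ⇒ 16
(1) 16|_4 = 4^2 ↦ 5^2|_5 = 25 ⇒ 24
(2) 24|_5 = 4·5 + 4 ↦ 4·6 + 4|_6 = 28 ⇒ 27
(3) 27|_6 = 4·6 + 3 ↦ 4·7 + 3|_7 = 31 ⇒ 30

31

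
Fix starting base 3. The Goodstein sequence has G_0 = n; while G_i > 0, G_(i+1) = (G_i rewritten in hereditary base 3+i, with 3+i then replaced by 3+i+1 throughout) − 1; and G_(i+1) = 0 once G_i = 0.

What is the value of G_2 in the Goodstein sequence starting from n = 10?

24

base 3: 10 = 3^2 + 1; at 4: 4^2 + 1 = 17; next = 16
base 4: 16 = 4^2; at 5: 5^2 = 25; next = 24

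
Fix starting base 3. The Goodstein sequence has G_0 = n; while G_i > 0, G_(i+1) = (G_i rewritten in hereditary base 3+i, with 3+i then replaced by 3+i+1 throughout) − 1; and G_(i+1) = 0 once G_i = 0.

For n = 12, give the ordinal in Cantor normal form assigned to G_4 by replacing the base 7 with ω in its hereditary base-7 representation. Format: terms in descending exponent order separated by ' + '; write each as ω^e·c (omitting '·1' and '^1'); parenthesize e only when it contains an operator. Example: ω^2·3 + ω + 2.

step 0: 12 = 3^2 + 3; sub 4 for 3: 4^2 + 4; = 20; G_1 = 20−1 = 19
step 1: 19 = 4^2 + 3; sub 5 for 4: 5^2 + 3; = 28; G_2 = 28−1 = 27
step 2: 27 = 5^2 + 2; sub 6 for 5: 6^2 + 2; = 38; G_3 = 38−1 = 37
step 3: 37 = 6^2 + 1; sub 7 for 6: 7^2 + 1; = 50; G_4 = 50−1 = 49
step 4: 49 = 7^2; sub 8 for 7: 8^2; = 64; G_5 = 64−1 = 63

ω^2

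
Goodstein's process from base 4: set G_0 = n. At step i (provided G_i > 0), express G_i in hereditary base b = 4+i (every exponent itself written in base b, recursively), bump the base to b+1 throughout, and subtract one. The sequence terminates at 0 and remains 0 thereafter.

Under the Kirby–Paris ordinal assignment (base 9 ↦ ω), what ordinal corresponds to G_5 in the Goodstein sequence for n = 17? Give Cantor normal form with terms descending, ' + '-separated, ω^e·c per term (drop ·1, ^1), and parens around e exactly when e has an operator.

G_0 = 17. HB_4(17) = 4^2 + 1. Bump = 26. G_1 = 25.
G_1 = 25. HB_5(25) = 5^2. Bump = 36. G_2 = 35.
G_2 = 35. HB_6(35) = 5·6 + 5. Bump = 40. G_3 = 39.
G_3 = 39. HB_7(39) = 5·7 + 4. Bump = 44. G_4 = 43.
G_4 = 43. HB_8(43) = 5·8 + 3. Bump = 48. G_5 = 47.
G_5 = 47. HB_9(47) = 5·9 + 2. Bump = 52. G_6 = 51.

ω·5 + 2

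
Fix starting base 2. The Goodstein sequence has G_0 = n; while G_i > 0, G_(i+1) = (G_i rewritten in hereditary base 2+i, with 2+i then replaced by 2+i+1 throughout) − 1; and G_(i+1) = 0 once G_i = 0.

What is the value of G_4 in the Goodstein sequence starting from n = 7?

46657

7 —HB2→ 2^2 + 2 + 1 —bump→ 3^3 + 3 + 1 = 31 —(−1)→ 30
30 —HB3→ 3^3 + 3 —bump→ 4^4 + 4 = 260 —(−1)→ 259
259 —HB4→ 4^4 + 3 —bump→ 5^5 + 3 = 3128 —(−1)→ 3127
3127 —HB5→ 5^5 + 2 —bump→ 6^6 + 2 = 46658 —(−1)→ 46657
46657 —HB6→ 6^6 + 1 —bump→ 7^7 + 1 = 823544 —(−1)→ 823543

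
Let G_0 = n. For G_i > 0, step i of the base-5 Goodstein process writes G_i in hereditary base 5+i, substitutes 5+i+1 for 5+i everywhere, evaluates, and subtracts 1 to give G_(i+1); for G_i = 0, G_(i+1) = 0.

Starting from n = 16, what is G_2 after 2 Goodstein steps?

20

16 —HB5→ 3·5 + 1 —bump→ 3·6 + 1 = 19 —(−1)→ 18
18 —HB6→ 3·6 —bump→ 3·7 = 21 —(−1)→ 20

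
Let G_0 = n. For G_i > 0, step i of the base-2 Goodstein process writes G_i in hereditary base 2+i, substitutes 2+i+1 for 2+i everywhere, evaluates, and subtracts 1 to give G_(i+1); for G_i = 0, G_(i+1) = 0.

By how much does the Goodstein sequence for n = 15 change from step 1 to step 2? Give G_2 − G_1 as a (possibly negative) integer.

1172

step 0: 15 = 2^(2 + 1) + 2^2 + 2 + 1; sub 3 for 2: 3^(3 + 1) + 3^3 + 3 + 1; = 112; G_1 = 112−1 = 111
step 1: 111 = 3^(3 + 1) + 3^3 + 3; sub 4 for 3: 4^(4 + 1) + 4^4 + 4; = 1284; G_2 = 1284−1 = 1283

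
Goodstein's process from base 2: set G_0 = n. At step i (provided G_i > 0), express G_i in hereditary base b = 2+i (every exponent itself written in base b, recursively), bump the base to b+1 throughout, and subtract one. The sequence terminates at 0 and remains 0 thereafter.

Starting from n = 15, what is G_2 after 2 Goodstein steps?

15 —HB2→ 2^(2 + 1) + 2^2 + 2 + 1 —bump→ 3^(3 + 1) + 3^3 + 3 + 1 = 112 —(−1)→ 111
111 —HB3→ 3^(3 + 1) + 3^3 + 3 —bump→ 4^(4 + 1) + 4^4 + 4 = 1284 —(−1)→ 1283
1283 —HB4→ 4^(4 + 1) + 4^4 + 3 —bump→ 5^(5 + 1) + 5^5 + 3 = 18753 —(−1)→ 18752

1283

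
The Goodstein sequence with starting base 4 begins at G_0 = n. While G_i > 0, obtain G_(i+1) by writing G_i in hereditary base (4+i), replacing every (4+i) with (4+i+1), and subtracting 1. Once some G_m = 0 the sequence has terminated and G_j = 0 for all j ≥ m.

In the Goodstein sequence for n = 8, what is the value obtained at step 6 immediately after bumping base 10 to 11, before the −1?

9

G_0 = 8. HB_4(8) = 2·4. Bump = 10. G_1 = 9.
G_1 = 9. HB_5(9) = 5 + 4. Bump = 10. G_2 = 9.
G_2 = 9. HB_6(9) = 6 + 3. Bump = 10. G_3 = 9.
G_3 = 9. HB_7(9) = 7 + 2. Bump = 10. G_4 = 9.
G_4 = 9. HB_8(9) = 8 + 1. Bump = 10. G_5 = 9.
G_5 = 9. HB_9(9) = 9. Bump = 10. G_6 = 9.
G_6 = 9. HB_10(9) = 9. Bump = 9. G_7 = 8.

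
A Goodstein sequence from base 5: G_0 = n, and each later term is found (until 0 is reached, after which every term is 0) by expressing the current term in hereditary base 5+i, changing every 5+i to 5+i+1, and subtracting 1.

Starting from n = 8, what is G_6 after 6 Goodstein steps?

step 0: 8 = 5 + 3; sub 6 for 5: 6 + 3; = 9; G_1 = 9−1 = 8
step 1: 8 = 6 + 2; sub 7 for 6: 7 + 2; = 9; G_2 = 9−1 = 8
step 2: 8 = 7 + 1; sub 8 for 7: 8 + 1; = 9; G_3 = 9−1 = 8
step 3: 8 = 8; sub 9 for 8: 9; = 9; G_4 = 9−1 = 8
step 4: 8 = 8; sub 10 for 9: 8; = 8; G_5 = 8−1 = 7
step 5: 7 = 7; sub 11 for 10: 7; = 7; G_6 = 7−1 = 6
step 6: 6 = 6; sub 12 for 11: 6; = 6; G_7 = 6−1 = 5

6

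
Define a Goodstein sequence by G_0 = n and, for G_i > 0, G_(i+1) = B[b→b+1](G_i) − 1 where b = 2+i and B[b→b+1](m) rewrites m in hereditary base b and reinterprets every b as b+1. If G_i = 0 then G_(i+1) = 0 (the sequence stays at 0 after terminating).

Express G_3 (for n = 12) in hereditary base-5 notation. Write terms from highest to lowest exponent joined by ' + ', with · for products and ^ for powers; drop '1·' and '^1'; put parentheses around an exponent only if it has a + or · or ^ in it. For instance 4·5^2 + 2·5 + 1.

base 2: 12 = 2^(2 + 1) + 2^2; at 3: 3^(3 + 1) + 3^3 = 108; next = 107
base 3: 107 = 3^(3 + 1) + 2·3^2 + 2·3 + 2; at 4: 4^(4 + 1) + 2·4^2 + 2·4 + 2 = 1066; next = 1065
base 4: 1065 = 4^(4 + 1) + 2·4^2 + 2·4 + 1; at 5: 5^(5 + 1) + 2·5^2 + 2·5 + 1 = 15686; next = 15685
base 5: 15685 = 5^(5 + 1) + 2·5^2 + 2·5; at 6: 6^(6 + 1) + 2·6^2 + 2·6 = 280020; next = 280019

5^(5 + 1) + 2·5^2 + 2·5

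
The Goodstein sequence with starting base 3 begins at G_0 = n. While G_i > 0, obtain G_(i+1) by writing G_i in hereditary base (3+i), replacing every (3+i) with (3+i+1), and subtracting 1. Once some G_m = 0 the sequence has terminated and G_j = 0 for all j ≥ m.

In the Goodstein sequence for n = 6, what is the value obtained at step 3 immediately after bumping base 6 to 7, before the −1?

8

[0] 6 ≡ 2·3 (base 3). Lift 4: 8. −1: 7.
[1] 7 ≡ 4 + 3 (base 4). Lift 5: 8. −1: 7.
[2] 7 ≡ 5 + 2 (base 5). Lift 6: 8. −1: 7.
[3] 7 ≡ 6 + 1 (base 6). Lift 7: 8. −1: 7.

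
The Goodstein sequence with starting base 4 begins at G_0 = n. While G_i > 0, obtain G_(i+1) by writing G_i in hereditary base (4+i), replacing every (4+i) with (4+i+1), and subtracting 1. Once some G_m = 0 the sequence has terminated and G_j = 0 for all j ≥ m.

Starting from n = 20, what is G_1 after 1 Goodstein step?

base 4: 20 = 4^2 + 4; at 5: 5^2 + 5 = 30; next = 29
base 5: 29 = 5^2 + 4; at 6: 6^2 + 4 = 40; next = 39

29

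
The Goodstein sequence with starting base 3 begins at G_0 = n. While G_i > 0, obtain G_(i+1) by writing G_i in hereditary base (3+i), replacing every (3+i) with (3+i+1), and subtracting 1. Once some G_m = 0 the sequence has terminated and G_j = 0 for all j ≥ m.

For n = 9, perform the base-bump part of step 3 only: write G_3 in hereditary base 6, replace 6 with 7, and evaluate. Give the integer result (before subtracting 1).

[0] 9 ≡ 3^2 (base 3). Lift 4: 16. −1: 15.
[1] 15 ≡ 3·4 + 3 (base 4). Lift 5: 18. −1: 17.
[2] 17 ≡ 3·5 + 2 (base 5). Lift 6: 20. −1: 19.

22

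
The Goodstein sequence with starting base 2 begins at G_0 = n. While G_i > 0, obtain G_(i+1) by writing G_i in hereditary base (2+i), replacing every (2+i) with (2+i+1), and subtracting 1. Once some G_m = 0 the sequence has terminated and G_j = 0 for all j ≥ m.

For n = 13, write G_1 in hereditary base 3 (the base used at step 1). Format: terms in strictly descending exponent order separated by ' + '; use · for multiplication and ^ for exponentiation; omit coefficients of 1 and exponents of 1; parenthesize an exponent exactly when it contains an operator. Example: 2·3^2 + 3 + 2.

3^(3 + 1) + 3^3

base 2: 13 = 2^(2 + 1) + 2^2 + 1; at 3: 3^(3 + 1) + 3^3 + 1 = 109; next = 108
base 3: 108 = 3^(3 + 1) + 3^3; at 4: 4^(4 + 1) + 4^4 = 1280; next = 1279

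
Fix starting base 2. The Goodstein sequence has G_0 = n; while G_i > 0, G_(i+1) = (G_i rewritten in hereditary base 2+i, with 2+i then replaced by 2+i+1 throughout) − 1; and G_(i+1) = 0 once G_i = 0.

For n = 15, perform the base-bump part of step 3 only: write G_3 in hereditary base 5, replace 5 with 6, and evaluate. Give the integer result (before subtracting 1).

G_0 = 15. HB_2(15) = 2^(2 + 1) + 2^2 + 2 + 1. Bump = 112. G_1 = 111.
G_1 = 111. HB_3(111) = 3^(3 + 1) + 3^3 + 3. Bump = 1284. G_2 = 1283.
G_2 = 1283. HB_4(1283) = 4^(4 + 1) + 4^4 + 3. Bump = 18753. G_3 = 18752.
G_3 = 18752. HB_5(18752) = 5^(5 + 1) + 5^5 + 2. Bump = 326594. G_4 = 326593.

326594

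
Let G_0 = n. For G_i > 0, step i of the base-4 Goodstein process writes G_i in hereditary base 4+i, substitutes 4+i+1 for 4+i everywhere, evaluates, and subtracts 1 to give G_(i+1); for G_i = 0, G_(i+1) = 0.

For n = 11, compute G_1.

step 0: 11 = 2·4 + 3; sub 5 for 4: 2·5 + 3; = 13; G_1 = 13−1 = 12
step 1: 12 = 2·5 + 2; sub 6 for 5: 2·6 + 2; = 14; G_2 = 14−1 = 13

12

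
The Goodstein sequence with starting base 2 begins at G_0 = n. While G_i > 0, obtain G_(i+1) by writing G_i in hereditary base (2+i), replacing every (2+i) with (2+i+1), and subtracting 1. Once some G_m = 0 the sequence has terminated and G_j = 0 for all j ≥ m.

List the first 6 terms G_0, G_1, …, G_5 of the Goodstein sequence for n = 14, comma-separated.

14, 110, 1281, 18750, 326591, 5862840

G_0 = 14. HB_2(14) = 2^(2 + 1) + 2^2 + 2. Bump = 111. G_1 = 110.
G_1 = 110. HB_3(110) = 3^(3 + 1) + 3^3 + 2. Bump = 1282. G_2 = 1281.
G_2 = 1281. HB_4(1281) = 4^(4 + 1) + 4^4 + 1. Bump = 18751. G_3 = 18750.
G_3 = 18750. HB_5(18750) = 5^(5 + 1) + 5^5. Bump = 326592. G_4 = 326591.
G_4 = 326591. HB_6(326591) = 6^(6 + 1) + 5·6^5 + 5·6^4 + 5·6^3 + 5·6^2 + 5·6 + 5. Bump = 5862841. G_5 = 5862840.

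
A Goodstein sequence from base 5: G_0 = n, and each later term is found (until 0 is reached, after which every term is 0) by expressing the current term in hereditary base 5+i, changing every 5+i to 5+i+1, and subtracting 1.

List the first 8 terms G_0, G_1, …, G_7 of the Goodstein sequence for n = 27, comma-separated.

base 5: 27 = 5^2 + 2; at 6: 6^2 + 2 = 38; next = 37
base 6: 37 = 6^2 + 1; at 7: 7^2 + 1 = 50; next = 49
base 7: 49 = 7^2; at 8: 8^2 = 64; next = 63
base 8: 63 = 7·8 + 7; at 9: 7·9 + 7 = 70; next = 69
base 9: 69 = 7·9 + 6; at 10: 7·10 + 6 = 76; next = 75
base 10: 75 = 7·10 + 5; at 11: 7·11 + 5 = 82; next = 81
base 11: 81 = 7·11 + 4; at 12: 7·12 + 4 = 88; next = 87

27, 37, 49, 63, 69, 75, 81, 87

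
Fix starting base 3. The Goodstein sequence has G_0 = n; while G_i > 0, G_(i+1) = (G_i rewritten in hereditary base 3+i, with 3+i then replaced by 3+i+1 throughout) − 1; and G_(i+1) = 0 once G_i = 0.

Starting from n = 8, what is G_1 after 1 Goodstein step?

(0) 8|_3 = 2·3 + 2 ↦ 2·4 + 2|_4 = 10 ⇒ 9
(1) 9|_4 = 2·4 + 1 ↦ 2·5 + 1|_5 = 11 ⇒ 10

9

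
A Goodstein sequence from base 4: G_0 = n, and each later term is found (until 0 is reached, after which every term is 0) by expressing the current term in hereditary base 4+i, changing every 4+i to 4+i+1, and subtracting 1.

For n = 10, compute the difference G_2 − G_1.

step 0: 10 = 2·4 + 2; sub 5 for 4: 2·5 + 2; = 12; G_1 = 12−1 = 11
step 1: 11 = 2·5 + 1; sub 6 for 5: 2·6 + 1; = 13; G_2 = 13−1 = 12

1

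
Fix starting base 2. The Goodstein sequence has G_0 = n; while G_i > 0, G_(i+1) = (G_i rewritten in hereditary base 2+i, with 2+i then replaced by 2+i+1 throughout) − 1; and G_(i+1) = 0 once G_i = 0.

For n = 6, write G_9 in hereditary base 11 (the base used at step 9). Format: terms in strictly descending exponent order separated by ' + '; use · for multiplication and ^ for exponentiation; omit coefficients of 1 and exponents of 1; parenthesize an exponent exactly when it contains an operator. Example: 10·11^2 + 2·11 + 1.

step 0: 6 = 2^2 + 2; sub 3 for 2: 3^3 + 3; = 30; G_1 = 30−1 = 29
step 1: 29 = 3^3 + 2; sub 4 for 3: 4^4 + 2; = 258; G_2 = 258−1 = 257
step 2: 257 = 4^4 + 1; sub 5 for 4: 5^5 + 1; = 3126; G_3 = 3126−1 = 3125
step 3: 3125 = 5^5; sub 6 for 5: 6^6; = 46656; G_4 = 46656−1 = 46655
step 4: 46655 = 5·6^5 + 5·6^4 + 5·6^3 + 5·6^2 + 5·6 + 5; sub 7 for 6: 5·7^5 + 5·7^4 + 5·7^3 + 5·7^2 + 5·7 + 5; = 98040; G_5 = 98040−1 = 98039
step 5: 98039 = 5·7^5 + 5·7^4 + 5·7^3 + 5·7^2 + 5·7 + 4; sub 8 for 7: 5·8^5 + 5·8^4 + 5·8^3 + 5·8^2 + 5·8 + 4; = 187244; G_6 = 187244−1 = 187243
step 6: 187243 = 5·8^5 + 5·8^4 + 5·8^3 + 5·8^2 + 5·8 + 3; sub 9 for 8: 5·9^5 + 5·9^4 + 5·9^3 + 5·9^2 + 5·9 + 3; = 332148; G_7 = 332148−1 = 332147
step 7: 332147 = 5·9^5 + 5·9^4 + 5·9^3 + 5·9^2 + 5·9 + 2; sub 10 for 9: 5·10^5 + 5·10^4 + 5·10^3 + 5·10^2 + 5·10 + 2; = 555552; G_8 = 555552−1 = 555551
step 8: 555551 = 5·10^5 + 5·10^4 + 5·10^3 + 5·10^2 + 5·10 + 1; sub 11 for 10: 5·11^5 + 5·11^4 + 5·11^3 + 5·11^2 + 5·11 + 1; = 885776; G_9 = 885776−1 = 885775

5·11^5 + 5·11^4 + 5·11^3 + 5·11^2 + 5·11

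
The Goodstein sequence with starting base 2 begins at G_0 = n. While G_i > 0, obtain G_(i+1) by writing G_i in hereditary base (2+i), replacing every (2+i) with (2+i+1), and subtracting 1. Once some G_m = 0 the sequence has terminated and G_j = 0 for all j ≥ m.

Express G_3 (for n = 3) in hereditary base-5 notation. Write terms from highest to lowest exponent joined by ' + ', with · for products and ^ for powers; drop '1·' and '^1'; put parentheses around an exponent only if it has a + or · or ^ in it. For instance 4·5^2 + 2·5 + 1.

2

G_0 = 3. HB_2(3) = 2 + 1. Bump = 4. G_1 = 3.
G_1 = 3. HB_3(3) = 3. Bump = 4. G_2 = 3.
G_2 = 3. HB_4(3) = 3. Bump = 3. G_3 = 2.
G_3 = 2. HB_5(2) = 2. Bump = 2. G_4 = 1.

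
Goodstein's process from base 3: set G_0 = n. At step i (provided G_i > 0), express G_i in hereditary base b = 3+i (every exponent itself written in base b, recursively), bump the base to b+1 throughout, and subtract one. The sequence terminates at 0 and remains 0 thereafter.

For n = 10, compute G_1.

16

(0) 10|_3 = 3^2 + 1 ↦ 4^2 + 1|_4 = 17 ⇒ 16
(1) 16|_4 = 4^2 ↦ 5^2|_5 = 25 ⇒ 24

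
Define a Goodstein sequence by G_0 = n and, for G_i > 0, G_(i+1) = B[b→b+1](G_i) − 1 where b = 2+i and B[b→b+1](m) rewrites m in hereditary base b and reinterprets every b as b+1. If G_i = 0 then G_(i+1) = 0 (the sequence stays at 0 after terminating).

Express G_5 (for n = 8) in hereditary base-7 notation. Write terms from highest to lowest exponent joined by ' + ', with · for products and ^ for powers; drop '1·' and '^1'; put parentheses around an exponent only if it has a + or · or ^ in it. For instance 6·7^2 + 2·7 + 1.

(0) 8|_2 = 2^(2 + 1) ↦ 3^(3 + 1)|_3 = 81 ⇒ 80
(1) 80|_3 = 2·3^3 + 2·3^2 + 2·3 + 2 ↦ 2·4^4 + 2·4^2 + 2·4 + 2|_4 = 554 ⇒ 553
(2) 553|_4 = 2·4^4 + 2·4^2 + 2·4 + 1 ↦ 2·5^5 + 2·5^2 + 2·5 + 1|_5 = 6311 ⇒ 6310
(3) 6310|_5 = 2·5^5 + 2·5^2 + 2·5 ↦ 2·6^6 + 2·6^2 + 2·6|_6 = 93396 ⇒ 93395
(4) 93395|_6 = 2·6^6 + 2·6^2 + 6 + 5 ↦ 2·7^7 + 2·7^2 + 7 + 5|_7 = 1647196 ⇒ 1647195
(5) 1647195|_7 = 2·7^7 + 2·7^2 + 7 + 4 ↦ 2·8^8 + 2·8^2 + 8 + 4|_8 = 33554572 ⇒ 33554571

2·7^7 + 2·7^2 + 7 + 4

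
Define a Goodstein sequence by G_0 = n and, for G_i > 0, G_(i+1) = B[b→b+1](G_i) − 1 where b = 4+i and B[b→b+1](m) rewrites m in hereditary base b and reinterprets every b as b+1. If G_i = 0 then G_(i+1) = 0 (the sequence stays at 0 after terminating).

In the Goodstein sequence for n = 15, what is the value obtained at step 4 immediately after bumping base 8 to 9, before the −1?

[0] 15 ≡ 3·4 + 3 (base 4). Lift 5: 18. −1: 17.
[1] 17 ≡ 3·5 + 2 (base 5). Lift 6: 20. −1: 19.
[2] 19 ≡ 3·6 + 1 (base 6). Lift 7: 22. −1: 21.
[3] 21 ≡ 3·7 (base 7). Lift 8: 24. −1: 23.
[4] 23 ≡ 2·8 + 7 (base 8). Lift 9: 25. −1: 24.

25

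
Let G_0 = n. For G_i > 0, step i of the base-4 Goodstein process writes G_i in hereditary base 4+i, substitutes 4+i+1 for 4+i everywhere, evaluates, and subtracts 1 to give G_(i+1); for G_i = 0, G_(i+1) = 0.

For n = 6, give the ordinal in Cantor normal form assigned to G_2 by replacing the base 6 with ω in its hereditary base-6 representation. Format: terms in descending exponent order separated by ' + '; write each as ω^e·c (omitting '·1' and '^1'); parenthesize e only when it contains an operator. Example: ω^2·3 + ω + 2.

i=0: 6 = 4 + 2 (b=4); 4→5: 5 + 2 = 7; 7−1 = 6
i=1: 6 = 5 + 1 (b=5); 5→6: 6 + 1 = 7; 7−1 = 6

ω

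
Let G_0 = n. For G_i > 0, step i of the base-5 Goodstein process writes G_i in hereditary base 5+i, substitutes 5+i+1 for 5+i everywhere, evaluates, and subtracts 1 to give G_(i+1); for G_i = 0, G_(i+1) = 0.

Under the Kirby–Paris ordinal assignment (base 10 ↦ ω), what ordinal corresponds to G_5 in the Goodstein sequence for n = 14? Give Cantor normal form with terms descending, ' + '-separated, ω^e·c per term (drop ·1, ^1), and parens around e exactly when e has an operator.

14 —HB5→ 2·5 + 4 —bump→ 2·6 + 4 = 16 —(−1)→ 15
15 —HB6→ 2·6 + 3 —bump→ 2·7 + 3 = 17 —(−1)→ 16
16 —HB7→ 2·7 + 2 —bump→ 2·8 + 2 = 18 —(−1)→ 17
17 —HB8→ 2·8 + 1 —bump→ 2·9 + 1 = 19 —(−1)→ 18
18 —HB9→ 2·9 —bump→ 2·10 = 20 —(−1)→ 19

ω + 9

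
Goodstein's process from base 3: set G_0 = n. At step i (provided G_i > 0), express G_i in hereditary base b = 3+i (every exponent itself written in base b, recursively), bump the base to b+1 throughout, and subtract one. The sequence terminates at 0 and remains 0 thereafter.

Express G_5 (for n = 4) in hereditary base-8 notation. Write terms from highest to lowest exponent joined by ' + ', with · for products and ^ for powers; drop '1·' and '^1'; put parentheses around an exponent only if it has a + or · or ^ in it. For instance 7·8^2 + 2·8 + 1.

1

(0) 4|_3 = 3 + 1 ↦ 4 + 1|_4 = 5 ⇒ 4
(1) 4|_4 = 4 ↦ 5|_5 = 5 ⇒ 4
(2) 4|_5 = 4 ↦ 4|_6 = 4 ⇒ 3
(3) 3|_6 = 3 ↦ 3|_7 = 3 ⇒ 2
(4) 2|_7 = 2 ↦ 2|_8 = 2 ⇒ 1
(5) 1|_8 = 1 ↦ 1|_9 = 1 ⇒ 0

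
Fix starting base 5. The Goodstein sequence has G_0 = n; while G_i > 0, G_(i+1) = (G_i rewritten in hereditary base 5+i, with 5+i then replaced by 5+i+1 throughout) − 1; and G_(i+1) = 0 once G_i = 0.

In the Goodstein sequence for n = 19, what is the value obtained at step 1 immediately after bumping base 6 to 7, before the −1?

(0) 19|_5 = 3·5 + 4 ↦ 3·6 + 4|_6 = 22 ⇒ 21
(1) 21|_6 = 3·6 + 3 ↦ 3·7 + 3|_7 = 24 ⇒ 23

24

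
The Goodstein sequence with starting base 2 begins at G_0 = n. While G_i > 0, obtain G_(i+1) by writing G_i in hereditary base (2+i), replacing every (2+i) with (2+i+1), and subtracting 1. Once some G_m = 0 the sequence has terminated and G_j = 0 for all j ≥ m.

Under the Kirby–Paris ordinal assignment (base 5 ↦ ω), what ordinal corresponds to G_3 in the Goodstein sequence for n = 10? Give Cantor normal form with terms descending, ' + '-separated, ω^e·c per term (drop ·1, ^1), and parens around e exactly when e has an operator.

ω^(ω + 1)

G_0=10  [base 2] 2^(2 + 1) + 2  →[2↦3]→  3^(3 + 1) + 3 = 84  −1 ⇒ G_1=83
G_1=83  [base 3] 3^(3 + 1) + 2  →[3↦4]→  4^(4 + 1) + 2 = 1026  −1 ⇒ G_2=1025
G_2=1025  [base 4] 4^(4 + 1) + 1  →[4↦5]→  5^(5 + 1) + 1 = 15626  −1 ⇒ G_3=15625
G_3=15625  [base 5] 5^(5 + 1)  →[5↦6]→  6^(6 + 1) = 279936  −1 ⇒ G_4=279935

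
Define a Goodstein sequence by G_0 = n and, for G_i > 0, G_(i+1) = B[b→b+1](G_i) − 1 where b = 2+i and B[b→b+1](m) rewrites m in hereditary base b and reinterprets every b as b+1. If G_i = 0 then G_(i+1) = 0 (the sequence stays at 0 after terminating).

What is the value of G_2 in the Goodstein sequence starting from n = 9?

step 0: 9 = 2^(2 + 1) + 1; sub 3 for 2: 3^(3 + 1) + 1; = 82; G_1 = 82−1 = 81
step 1: 81 = 3^(3 + 1); sub 4 for 3: 4^(4 + 1); = 1024; G_2 = 1024−1 = 1023

1023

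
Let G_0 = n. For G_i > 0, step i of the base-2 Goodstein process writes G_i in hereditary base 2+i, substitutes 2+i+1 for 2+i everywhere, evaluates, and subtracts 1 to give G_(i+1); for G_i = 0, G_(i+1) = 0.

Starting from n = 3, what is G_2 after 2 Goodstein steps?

3

(0) 3|_2 = 2 + 1 ↦ 3 + 1|_3 = 4 ⇒ 3
(1) 3|_3 = 3 ↦ 4|_4 = 4 ⇒ 3
(2) 3|_4 = 3 ↦ 3|_5 = 3 ⇒ 2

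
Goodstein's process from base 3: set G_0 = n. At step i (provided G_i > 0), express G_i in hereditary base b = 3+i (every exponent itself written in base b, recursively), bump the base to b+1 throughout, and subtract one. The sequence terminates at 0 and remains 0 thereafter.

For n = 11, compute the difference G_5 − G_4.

4

G_0 = 11. HB_3(11) = 3^2 + 2. Bump = 18. G_1 = 17.
G_1 = 17. HB_4(17) = 4^2 + 1. Bump = 26. G_2 = 25.
G_2 = 25. HB_5(25) = 5^2. Bump = 36. G_3 = 35.
G_3 = 35. HB_6(35) = 5·6 + 5. Bump = 40. G_4 = 39.
G_4 = 39. HB_7(39) = 5·7 + 4. Bump = 44. G_5 = 43.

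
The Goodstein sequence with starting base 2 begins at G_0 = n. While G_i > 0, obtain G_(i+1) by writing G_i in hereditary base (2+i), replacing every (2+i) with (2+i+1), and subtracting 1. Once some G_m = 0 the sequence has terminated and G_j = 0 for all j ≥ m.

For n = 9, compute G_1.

81

[0] 9 ≡ 2^(2 + 1) + 1 (base 2). Lift 3: 82. −1: 81.
[1] 81 ≡ 3^(3 + 1) (base 3). Lift 4: 1024. −1: 1023.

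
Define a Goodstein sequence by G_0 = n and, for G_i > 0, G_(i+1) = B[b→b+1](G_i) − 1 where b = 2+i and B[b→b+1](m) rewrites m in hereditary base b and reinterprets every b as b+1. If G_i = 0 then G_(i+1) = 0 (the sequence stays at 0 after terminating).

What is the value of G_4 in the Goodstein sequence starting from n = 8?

93395

G_0 = 8. HB_2(8) = 2^(2 + 1). Bump = 81. G_1 = 80.
G_1 = 80. HB_3(80) = 2·3^3 + 2·3^2 + 2·3 + 2. Bump = 554. G_2 = 553.
G_2 = 553. HB_4(553) = 2·4^4 + 2·4^2 + 2·4 + 1. Bump = 6311. G_3 = 6310.
G_3 = 6310. HB_5(6310) = 2·5^5 + 2·5^2 + 2·5. Bump = 93396. G_4 = 93395.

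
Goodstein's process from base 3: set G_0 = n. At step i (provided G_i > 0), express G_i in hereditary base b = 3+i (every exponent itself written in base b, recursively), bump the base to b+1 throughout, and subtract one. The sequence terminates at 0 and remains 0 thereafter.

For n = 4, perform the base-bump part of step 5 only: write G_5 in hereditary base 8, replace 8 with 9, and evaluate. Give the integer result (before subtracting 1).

1

G_0 = 4. HB_3(4) = 3 + 1. Bump = 5. G_1 = 4.
G_1 = 4. HB_4(4) = 4. Bump = 5. G_2 = 4.
G_2 = 4. HB_5(4) = 4. Bump = 4. G_3 = 3.
G_3 = 3. HB_6(3) = 3. Bump = 3. G_4 = 2.
G_4 = 2. HB_7(2) = 2. Bump = 2. G_5 = 1.
G_5 = 1. HB_8(1) = 1. Bump = 1. G_6 = 0.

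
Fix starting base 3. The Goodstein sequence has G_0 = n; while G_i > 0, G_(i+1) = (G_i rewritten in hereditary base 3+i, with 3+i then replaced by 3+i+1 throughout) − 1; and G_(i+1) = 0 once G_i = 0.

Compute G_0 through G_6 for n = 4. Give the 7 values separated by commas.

4, 4, 4, 3, 2, 1, 0

step 0: 4 = 3 + 1; sub 4 for 3: 4 + 1; = 5; G_1 = 5−1 = 4
step 1: 4 = 4; sub 5 for 4: 5; = 5; G_2 = 5−1 = 4
step 2: 4 = 4; sub 6 for 5: 4; = 4; G_3 = 4−1 = 3
step 3: 3 = 3; sub 7 for 6: 3; = 3; G_4 = 3−1 = 2
step 4: 2 = 2; sub 8 for 7: 2; = 2; G_5 = 2−1 = 1
step 5: 1 = 1; sub 9 for 8: 1; = 1; G_6 = 1−1 = 0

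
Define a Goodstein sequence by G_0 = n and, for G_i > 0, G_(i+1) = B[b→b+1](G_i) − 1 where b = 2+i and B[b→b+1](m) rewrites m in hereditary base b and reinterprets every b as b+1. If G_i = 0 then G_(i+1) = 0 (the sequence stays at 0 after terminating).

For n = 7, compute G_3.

3127

base 2: 7 = 2^2 + 2 + 1; at 3: 3^3 + 3 + 1 = 31; next = 30
base 3: 30 = 3^3 + 3; at 4: 4^4 + 4 = 260; next = 259
base 4: 259 = 4^4 + 3; at 5: 5^5 + 3 = 3128; next = 3127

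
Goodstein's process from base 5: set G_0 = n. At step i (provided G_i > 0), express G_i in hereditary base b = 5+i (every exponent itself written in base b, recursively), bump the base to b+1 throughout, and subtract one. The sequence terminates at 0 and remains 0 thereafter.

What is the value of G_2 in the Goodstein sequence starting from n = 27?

49

27 —HB5→ 5^2 + 2 —bump→ 6^2 + 2 = 38 —(−1)→ 37
37 —HB6→ 6^2 + 1 —bump→ 7^2 + 1 = 50 —(−1)→ 49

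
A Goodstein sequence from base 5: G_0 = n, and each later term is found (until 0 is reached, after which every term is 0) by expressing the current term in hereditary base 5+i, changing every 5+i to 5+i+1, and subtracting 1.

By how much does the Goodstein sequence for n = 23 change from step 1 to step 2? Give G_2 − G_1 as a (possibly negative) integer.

base 5: 23 = 4·5 + 3; at 6: 4·6 + 3 = 27; next = 26
base 6: 26 = 4·6 + 2; at 7: 4·7 + 2 = 30; next = 29

3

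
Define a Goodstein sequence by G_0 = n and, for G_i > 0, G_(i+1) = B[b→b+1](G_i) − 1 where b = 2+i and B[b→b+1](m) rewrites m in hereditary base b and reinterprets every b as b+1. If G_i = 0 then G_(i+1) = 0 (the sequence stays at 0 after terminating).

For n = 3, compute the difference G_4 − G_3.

-1

G_0 = 3. HB_2(3) = 2 + 1. Bump = 4. G_1 = 3.
G_1 = 3. HB_3(3) = 3. Bump = 4. G_2 = 3.
G_2 = 3. HB_4(3) = 3. Bump = 3. G_3 = 2.
G_3 = 2. HB_5(2) = 2. Bump = 2. G_4 = 1.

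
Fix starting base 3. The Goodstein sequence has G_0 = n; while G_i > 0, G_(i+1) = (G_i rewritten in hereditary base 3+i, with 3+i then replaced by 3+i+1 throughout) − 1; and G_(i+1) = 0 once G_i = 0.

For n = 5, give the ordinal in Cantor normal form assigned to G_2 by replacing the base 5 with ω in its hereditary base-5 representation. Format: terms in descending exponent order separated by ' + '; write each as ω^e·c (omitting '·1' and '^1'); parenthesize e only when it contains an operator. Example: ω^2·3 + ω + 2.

base 3: 5 = 3 + 2; at 4: 4 + 2 = 6; next = 5
base 4: 5 = 4 + 1; at 5: 5 + 1 = 6; next = 5
base 5: 5 = 5; at 6: 6 = 6; next = 5

ω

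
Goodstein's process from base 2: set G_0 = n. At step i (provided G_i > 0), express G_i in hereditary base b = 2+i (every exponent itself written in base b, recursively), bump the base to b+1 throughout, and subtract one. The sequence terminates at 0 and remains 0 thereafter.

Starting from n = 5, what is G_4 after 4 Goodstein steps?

775

[0] 5 ≡ 2^2 + 1 (base 2). Lift 3: 28. −1: 27.
[1] 27 ≡ 3^3 (base 3). Lift 4: 256. −1: 255.
[2] 255 ≡ 3·4^3 + 3·4^2 + 3·4 + 3 (base 4). Lift 5: 468. −1: 467.
[3] 467 ≡ 3·5^3 + 3·5^2 + 3·5 + 2 (base 5). Lift 6: 776. −1: 775.
[4] 775 ≡ 3·6^3 + 3·6^2 + 3·6 + 1 (base 6). Lift 7: 1198. −1: 1197.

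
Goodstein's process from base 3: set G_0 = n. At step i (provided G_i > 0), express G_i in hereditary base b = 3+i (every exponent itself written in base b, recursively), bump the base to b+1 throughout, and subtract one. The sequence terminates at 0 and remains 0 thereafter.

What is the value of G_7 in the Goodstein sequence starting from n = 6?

(0) 6|_3 = 2·3 ↦ 2·4|_4 = 8 ⇒ 7
(1) 7|_4 = 4 + 3 ↦ 5 + 3|_5 = 8 ⇒ 7
(2) 7|_5 = 5 + 2 ↦ 6 + 2|_6 = 8 ⇒ 7
(3) 7|_6 = 6 + 1 ↦ 7 + 1|_7 = 8 ⇒ 7
(4) 7|_7 = 7 ↦ 8|_8 = 8 ⇒ 7
(5) 7|_8 = 7 ↦ 7|_9 = 7 ⇒ 6
(6) 6|_9 = 6 ↦ 6|_10 = 6 ⇒ 5

5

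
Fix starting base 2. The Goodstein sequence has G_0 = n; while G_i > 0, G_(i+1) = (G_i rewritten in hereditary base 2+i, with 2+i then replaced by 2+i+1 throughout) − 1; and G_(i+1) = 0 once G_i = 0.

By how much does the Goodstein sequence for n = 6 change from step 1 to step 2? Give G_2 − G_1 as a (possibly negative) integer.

228

G_0=6  [base 2] 2^2 + 2  →[2↦3]→  3^3 + 3 = 30  −1 ⇒ G_1=29
G_1=29  [base 3] 3^3 + 2  →[3↦4]→  4^4 + 2 = 258  −1 ⇒ G_2=257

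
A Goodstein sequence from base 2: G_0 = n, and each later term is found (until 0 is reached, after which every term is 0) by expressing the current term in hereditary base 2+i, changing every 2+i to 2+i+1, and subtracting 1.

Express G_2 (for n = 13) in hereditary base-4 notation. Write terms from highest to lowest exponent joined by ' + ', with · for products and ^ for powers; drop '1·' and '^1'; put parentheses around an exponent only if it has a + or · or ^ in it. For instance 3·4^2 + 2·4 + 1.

4^(4 + 1) + 3·4^3 + 3·4^2 + 3·4 + 3

(0) 13|_2 = 2^(2 + 1) + 2^2 + 1 ↦ 3^(3 + 1) + 3^3 + 1|_3 = 109 ⇒ 108
(1) 108|_3 = 3^(3 + 1) + 3^3 ↦ 4^(4 + 1) + 4^4|_4 = 1280 ⇒ 1279
(2) 1279|_4 = 4^(4 + 1) + 3·4^3 + 3·4^2 + 3·4 + 3 ↦ 5^(5 + 1) + 3·5^3 + 3·5^2 + 3·5 + 3|_5 = 16093 ⇒ 16092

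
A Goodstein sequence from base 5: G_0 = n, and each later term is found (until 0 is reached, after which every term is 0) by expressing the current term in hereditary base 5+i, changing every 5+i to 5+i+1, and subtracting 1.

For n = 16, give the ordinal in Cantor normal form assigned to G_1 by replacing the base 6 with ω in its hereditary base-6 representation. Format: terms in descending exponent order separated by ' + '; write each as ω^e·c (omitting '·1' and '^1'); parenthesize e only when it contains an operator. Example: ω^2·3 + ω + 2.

G_0=16  [base 5] 3·5 + 1  →[5↦6]→  3·6 + 1 = 19  −1 ⇒ G_1=18
G_1=18  [base 6] 3·6  →[6↦7]→  3·7 = 21  −1 ⇒ G_2=20

ω·3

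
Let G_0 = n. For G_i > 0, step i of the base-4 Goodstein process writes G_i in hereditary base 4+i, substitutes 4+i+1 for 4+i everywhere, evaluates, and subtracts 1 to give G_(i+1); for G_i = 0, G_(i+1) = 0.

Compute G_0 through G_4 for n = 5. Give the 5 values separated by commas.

5, 5, 5, 4, 3

step 0: 5 = 4 + 1; sub 5 for 4: 5 + 1; = 6; G_1 = 6−1 = 5
step 1: 5 = 5; sub 6 for 5: 6; = 6; G_2 = 6−1 = 5
step 2: 5 = 5; sub 7 for 6: 5; = 5; G_3 = 5−1 = 4
step 3: 4 = 4; sub 8 for 7: 4; = 4; G_4 = 4−1 = 3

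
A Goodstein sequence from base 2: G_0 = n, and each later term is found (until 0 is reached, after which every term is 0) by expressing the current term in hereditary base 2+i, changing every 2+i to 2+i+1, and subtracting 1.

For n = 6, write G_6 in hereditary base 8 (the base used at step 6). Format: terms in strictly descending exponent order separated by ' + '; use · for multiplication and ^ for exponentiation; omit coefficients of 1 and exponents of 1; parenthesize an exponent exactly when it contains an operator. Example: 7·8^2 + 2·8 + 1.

step 0: 6 = 2^2 + 2; sub 3 for 2: 3^3 + 3; = 30; G_1 = 30−1 = 29
step 1: 29 = 3^3 + 2; sub 4 for 3: 4^4 + 2; = 258; G_2 = 258−1 = 257
step 2: 257 = 4^4 + 1; sub 5 for 4: 5^5 + 1; = 3126; G_3 = 3126−1 = 3125
step 3: 3125 = 5^5; sub 6 for 5: 6^6; = 46656; G_4 = 46656−1 = 46655
step 4: 46655 = 5·6^5 + 5·6^4 + 5·6^3 + 5·6^2 + 5·6 + 5; sub 7 for 6: 5·7^5 + 5·7^4 + 5·7^3 + 5·7^2 + 5·7 + 5; = 98040; G_5 = 98040−1 = 98039
step 5: 98039 = 5·7^5 + 5·7^4 + 5·7^3 + 5·7^2 + 5·7 + 4; sub 8 for 7: 5·8^5 + 5·8^4 + 5·8^3 + 5·8^2 + 5·8 + 4; = 187244; G_6 = 187244−1 = 187243
step 6: 187243 = 5·8^5 + 5·8^4 + 5·8^3 + 5·8^2 + 5·8 + 3; sub 9 for 8: 5·9^5 + 5·9^4 + 5·9^3 + 5·9^2 + 5·9 + 3; = 332148; G_7 = 332148−1 = 332147

5·8^5 + 5·8^4 + 5·8^3 + 5·8^2 + 5·8 + 3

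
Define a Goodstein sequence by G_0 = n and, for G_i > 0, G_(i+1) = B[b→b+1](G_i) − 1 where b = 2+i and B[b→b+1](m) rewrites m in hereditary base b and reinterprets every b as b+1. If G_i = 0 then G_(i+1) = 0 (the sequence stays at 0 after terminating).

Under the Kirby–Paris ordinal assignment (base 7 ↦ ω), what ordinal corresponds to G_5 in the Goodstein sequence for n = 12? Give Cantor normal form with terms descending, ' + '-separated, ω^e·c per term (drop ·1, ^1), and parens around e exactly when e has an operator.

i=0: 12 = 2^(2 + 1) + 2^2 (b=2); 2→3: 3^(3 + 1) + 3^3 = 108; 108−1 = 107
i=1: 107 = 3^(3 + 1) + 2·3^2 + 2·3 + 2 (b=3); 3→4: 4^(4 + 1) + 2·4^2 + 2·4 + 2 = 1066; 1066−1 = 1065
i=2: 1065 = 4^(4 + 1) + 2·4^2 + 2·4 + 1 (b=4); 4→5: 5^(5 + 1) + 2·5^2 + 2·5 + 1 = 15686; 15686−1 = 15685
i=3: 15685 = 5^(5 + 1) + 2·5^2 + 2·5 (b=5); 5→6: 6^(6 + 1) + 2·6^2 + 2·6 = 280020; 280020−1 = 280019
i=4: 280019 = 6^(6 + 1) + 2·6^2 + 6 + 5 (b=6); 6→7: 7^(7 + 1) + 2·7^2 + 7 + 5 = 5764911; 5764911−1 = 5764910
i=5: 5764910 = 7^(7 + 1) + 2·7^2 + 7 + 4 (b=7); 7→8: 8^(8 + 1) + 2·8^2 + 8 + 4 = 134217868; 134217868−1 = 134217867

ω^(ω + 1) + ω^2·2 + ω + 4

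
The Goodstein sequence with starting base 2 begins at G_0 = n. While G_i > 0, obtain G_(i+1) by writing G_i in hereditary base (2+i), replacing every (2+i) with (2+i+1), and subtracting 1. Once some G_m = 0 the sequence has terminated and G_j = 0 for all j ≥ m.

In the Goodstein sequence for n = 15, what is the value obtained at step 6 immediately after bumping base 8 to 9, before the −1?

3524450281

base 2: 15 = 2^(2 + 1) + 2^2 + 2 + 1; at 3: 3^(3 + 1) + 3^3 + 3 + 1 = 112; next = 111
base 3: 111 = 3^(3 + 1) + 3^3 + 3; at 4: 4^(4 + 1) + 4^4 + 4 = 1284; next = 1283
base 4: 1283 = 4^(4 + 1) + 4^4 + 3; at 5: 5^(5 + 1) + 5^5 + 3 = 18753; next = 18752
base 5: 18752 = 5^(5 + 1) + 5^5 + 2; at 6: 6^(6 + 1) + 6^6 + 2 = 326594; next = 326593
base 6: 326593 = 6^(6 + 1) + 6^6 + 1; at 7: 7^(7 + 1) + 7^7 + 1 = 6588345; next = 6588344
base 7: 6588344 = 7^(7 + 1) + 7^7; at 8: 8^(8 + 1) + 8^8 = 150994944; next = 150994943
base 8: 150994943 = 8^(8 + 1) + 7·8^7 + 7·8^6 + 7·8^5 + 7·8^4 + 7·8^3 + 7·8^2 + 7·8 + 7; at 9: 9^(9 + 1) + 7·9^7 + 7·9^6 + 7·9^5 + 7·9^4 + 7·9^3 + 7·9^2 + 7·9 + 7 = 3524450281; next = 3524450280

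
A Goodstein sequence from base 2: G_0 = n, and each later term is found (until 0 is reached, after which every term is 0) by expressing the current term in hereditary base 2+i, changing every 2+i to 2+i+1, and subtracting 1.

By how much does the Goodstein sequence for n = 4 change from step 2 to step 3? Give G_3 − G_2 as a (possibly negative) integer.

4 —HB2→ 2^2 —bump→ 3^3 = 27 —(−1)→ 26
26 —HB3→ 2·3^2 + 2·3 + 2 —bump→ 2·4^2 + 2·4 + 2 = 42 —(−1)→ 41
41 —HB4→ 2·4^2 + 2·4 + 1 —bump→ 2·5^2 + 2·5 + 1 = 61 —(−1)→ 60

19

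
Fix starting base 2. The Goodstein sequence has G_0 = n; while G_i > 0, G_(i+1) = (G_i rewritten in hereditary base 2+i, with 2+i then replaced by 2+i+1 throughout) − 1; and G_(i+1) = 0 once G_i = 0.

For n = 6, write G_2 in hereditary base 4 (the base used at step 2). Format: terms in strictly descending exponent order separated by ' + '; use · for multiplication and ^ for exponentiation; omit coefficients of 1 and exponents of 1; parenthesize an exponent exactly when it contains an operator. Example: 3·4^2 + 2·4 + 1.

4^4 + 1

[0] 6 ≡ 2^2 + 2 (base 2). Lift 3: 30. −1: 29.
[1] 29 ≡ 3^3 + 2 (base 3). Lift 4: 258. −1: 257.
[2] 257 ≡ 4^4 + 1 (base 4). Lift 5: 3126. −1: 3125.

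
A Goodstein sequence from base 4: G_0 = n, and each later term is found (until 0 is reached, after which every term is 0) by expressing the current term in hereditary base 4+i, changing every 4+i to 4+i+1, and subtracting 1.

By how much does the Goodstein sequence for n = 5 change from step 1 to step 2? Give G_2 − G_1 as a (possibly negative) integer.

i=0: 5 = 4 + 1 (b=4); 4→5: 5 + 1 = 6; 6−1 = 5
i=1: 5 = 5 (b=5); 5→6: 6 = 6; 6−1 = 5

0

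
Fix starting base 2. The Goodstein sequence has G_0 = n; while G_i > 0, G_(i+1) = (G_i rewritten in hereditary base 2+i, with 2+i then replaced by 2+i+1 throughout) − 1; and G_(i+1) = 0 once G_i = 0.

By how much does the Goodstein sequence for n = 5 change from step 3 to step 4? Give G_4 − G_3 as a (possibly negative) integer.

(0) 5|_2 = 2^2 + 1 ↦ 3^3 + 1|_3 = 28 ⇒ 27
(1) 27|_3 = 3^3 ↦ 4^4|_4 = 256 ⇒ 255
(2) 255|_4 = 3·4^3 + 3·4^2 + 3·4 + 3 ↦ 3·5^3 + 3·5^2 + 3·5 + 3|_5 = 468 ⇒ 467
(3) 467|_5 = 3·5^3 + 3·5^2 + 3·5 + 2 ↦ 3·6^3 + 3·6^2 + 3·6 + 2|_6 = 776 ⇒ 775

308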